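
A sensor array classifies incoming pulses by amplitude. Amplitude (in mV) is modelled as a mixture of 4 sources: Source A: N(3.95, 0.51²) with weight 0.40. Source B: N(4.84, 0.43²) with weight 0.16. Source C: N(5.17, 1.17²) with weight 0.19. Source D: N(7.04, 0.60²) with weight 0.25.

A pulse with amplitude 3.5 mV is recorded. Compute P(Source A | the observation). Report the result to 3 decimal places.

By Bayes' theorem, P(k | x) = π_k f_k(x) / Σ_j π_j f_j(x).
Component likelihoods at x = 3.5 mV:
  p_A = 0.530006
  p_B = 0.00722241
  p_C = 0.123119
  p_D = 1.83596e-08
Prior × likelihood for each component:
  π_A·p_A = 0.40 × 0.530006 = 0.212002
  π_B·p_B = 0.16 × 0.00722241 = 0.00115559
  π_C·p_C = 0.19 × 0.123119 = 0.0233925
  π_D·p_D = 0.25 × 1.83596e-08 = 4.5899e-09
Evidence: 0.212002 + 0.00115559 + 0.0233925 + 4.5899e-09 = 0.23655
Responsibility of Source A: 0.212002 / 0.23655 ≈ 0.896

0.896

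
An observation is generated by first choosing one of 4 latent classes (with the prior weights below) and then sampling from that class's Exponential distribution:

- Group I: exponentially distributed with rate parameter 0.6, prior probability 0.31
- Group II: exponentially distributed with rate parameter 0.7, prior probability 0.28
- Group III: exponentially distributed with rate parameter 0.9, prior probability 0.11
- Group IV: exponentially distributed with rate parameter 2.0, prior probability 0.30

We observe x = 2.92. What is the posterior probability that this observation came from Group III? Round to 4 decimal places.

0.1075

Posterior ∝ prior × likelihood, so P(k | x) ∝ π_k f_k(x); normalise over all components.
Component likelihoods at x = 2.92:
  L_I = 0.104056
  L_II = 0.0906567
  L_III = 0.0650005
  L_IV = 0.00581769
Prior × likelihood for each component:
  π_I·L_I = 0.31 × 0.104056 = 0.0322574
  π_II·L_II = 0.28 × 0.0906567 = 0.0253839
  π_III·L_III = 0.11 × 0.0650005 = 0.00715005
  π_IV·L_IV = 0.30 × 0.00581769 = 0.00174531
Sum: 0.0322574 + 0.0253839 + 0.00715005 + 0.00174531 = 0.0665366
So the posterior for Group III is 0.00715005 / 0.0665366 ≈ 0.1075.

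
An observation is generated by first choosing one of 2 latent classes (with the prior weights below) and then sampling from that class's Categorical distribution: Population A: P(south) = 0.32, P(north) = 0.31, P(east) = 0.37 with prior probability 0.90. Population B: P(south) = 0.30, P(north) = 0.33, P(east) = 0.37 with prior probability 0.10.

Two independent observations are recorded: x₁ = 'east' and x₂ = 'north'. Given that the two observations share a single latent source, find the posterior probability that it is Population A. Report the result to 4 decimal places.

0.8942

Posterior ∝ prior × likelihood, so P(k | x) ∝ P(Z=k) f_k(x); normalise over all components.
Since both observations come from the same component, the likelihood for component k is f_k(x₁)·f_k(x₂).
  f_A = [P(east | comp) = 0.37] × [0.31] = 0.1147
  f_B = [P(east | comp) = 0.37] × [0.33] = 0.1221
Prior × likelihood for each component:
  P(Z=A)·f_A = 0.90 × 0.1147 = 0.10323
  P(Z=B)·f_B = 0.10 × 0.1221 = 0.01221
Sum: 0.10323 + 0.01221 = 0.11544
P(Population A | x₁,x₂) = 0.10323 / 0.11544 ≈ 0.8942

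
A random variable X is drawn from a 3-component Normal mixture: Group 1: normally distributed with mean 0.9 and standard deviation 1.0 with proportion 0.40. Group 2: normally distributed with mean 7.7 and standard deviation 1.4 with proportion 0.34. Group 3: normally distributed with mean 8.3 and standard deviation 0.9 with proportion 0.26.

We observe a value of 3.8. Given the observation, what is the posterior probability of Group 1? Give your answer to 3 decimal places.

Posterior ∝ prior × likelihood, so P(k | x) ∝ P(Z=k) f_k(x); normalise over all components.
Normal densities:
  p_1 = 0.00595253
  p_2 = 0.00588403
  p_3 = 1.65191e-06
Prior × likelihood for each component:
  P(Z=1)·p_1 = 0.40 × 0.00595253 = 0.00238101
  P(Z=2)·p_2 = 0.34 × 0.00588403 = 0.00200057
  P(Z=3)·p_3 = 0.26 × 1.65191e-06 = 4.29497e-07
Sum: 0.00238101 + 0.00200057 + 4.29497e-07 = 0.00438201
Responsibility of Group 1: 0.00238101 / 0.00438201 ≈ 0.543

0.543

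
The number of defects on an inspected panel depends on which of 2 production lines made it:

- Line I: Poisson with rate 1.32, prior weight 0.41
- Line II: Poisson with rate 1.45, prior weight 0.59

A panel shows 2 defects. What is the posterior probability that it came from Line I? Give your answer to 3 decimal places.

P(component k | x) = w_k·f_k(x) / marginal(x), where marginal(x) = Σ_j w_j·f_j(x).
Component likelihoods at x = 2 defects:
  L_I = 0.232728
  L_II = 0.246592
Multiply by the mixture weights:
  w_I·L_I = 0.41 × 0.232728 = 0.0954186
  w_II·L_II = 0.59 × 0.246592 = 0.145489
Normaliser: 0.0954186 + 0.145489 = 0.240908
P(Line I | 2 defects) ≈ 0.396

0.396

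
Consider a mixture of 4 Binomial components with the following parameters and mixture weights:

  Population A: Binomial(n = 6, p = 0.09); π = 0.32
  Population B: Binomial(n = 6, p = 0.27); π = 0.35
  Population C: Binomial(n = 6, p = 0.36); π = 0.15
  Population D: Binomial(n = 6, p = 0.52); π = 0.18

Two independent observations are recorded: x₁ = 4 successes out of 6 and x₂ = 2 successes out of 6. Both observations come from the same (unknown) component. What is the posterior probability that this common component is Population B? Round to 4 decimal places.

0.2370

P(component k | x) = w_k·f_k(x) / marginal(x), where marginal(x) = Σ_j w_j·f_j(x).
Since both observations come from the same component, the likelihood for component k is f_k(x₁)·f_k(x₂).
  f_A = [0.000814975] × [0.0833186] = 6.79025e-05
  f_B = [0.0424807] × [0.310535] = 0.0131917
  f_C = [0.103196] × [0.326149] = 0.0336572
  f_D = [0.252689] × [0.215309] = 0.0544064
Multiply by the mixture weights:
  w_A·f_A = 0.32 × 6.79025e-05 = 2.17288e-05
  w_B·f_B = 0.35 × 0.0131917 = 0.00461711
  w_C·f_C = 0.15 × 0.0336572 = 0.00504857
  w_D·f_D = 0.18 × 0.0544064 = 0.00979315
Normaliser: 2.17288e-05 + 0.00461711 + 0.00504857 + 0.00979315 = 0.0194806
P(Population B | x) = 0.00461711 / 0.0194806 ≈ 0.2370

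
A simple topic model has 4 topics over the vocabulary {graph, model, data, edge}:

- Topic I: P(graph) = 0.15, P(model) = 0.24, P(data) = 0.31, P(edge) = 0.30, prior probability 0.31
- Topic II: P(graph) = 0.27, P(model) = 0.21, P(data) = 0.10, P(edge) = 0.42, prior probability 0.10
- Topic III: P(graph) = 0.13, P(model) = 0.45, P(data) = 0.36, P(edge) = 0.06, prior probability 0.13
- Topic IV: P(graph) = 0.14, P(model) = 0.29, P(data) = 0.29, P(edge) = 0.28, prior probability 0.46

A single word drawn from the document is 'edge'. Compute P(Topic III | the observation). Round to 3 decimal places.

Apply Bayes' rule: the posterior for each component is proportional to its prior times its likelihood at x.
Evaluate each component's likelihood at the observed value:
  f_I = P(edge | comp) = 0.30
  f_II = P(edge | comp) = 0.42
  f_III = P(edge | comp) = 0.06
  f_IV = P(edge | comp) = 0.28
Weight by the priors:
  P(Z=I)·f_I = 0.31 × 0.3 = 0.093
  P(Z=II)·f_II = 0.10 × 0.42 = 0.042
  P(Z=III)·f_III = 0.13 × 0.06 = 0.0078
  P(Z=IV)·f_IV = 0.46 × 0.28 = 0.1288
Denominator: 0.093 + 0.042 + 0.0078 + 0.1288 = 0.2716
P(Topic III | the observation) = 0.0078 / 0.2716 ≈ 0.029

0.029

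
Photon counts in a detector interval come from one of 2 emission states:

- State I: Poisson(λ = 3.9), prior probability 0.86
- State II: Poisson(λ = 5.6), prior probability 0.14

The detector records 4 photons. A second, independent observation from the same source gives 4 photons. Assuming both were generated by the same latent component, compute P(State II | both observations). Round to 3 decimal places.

0.089

By Bayes' theorem, P(k | x) = π_k f_k(x) / Σ_j π_j f_j(x).
Since both observations come from the same component, the likelihood for component k is f_k(x₁)·f_k(x₂).
  p_I = [e^(−3.9)·3.9^4/4! = 0.195119] × [0.195119] = 0.0380713
  p_II = [e^(−5.6)·5.6^4/4! = 0.151528] × [0.151528] = 0.0229606
Prior × likelihood for each component:
  π_I·p_I = 0.86 × 0.0380713 = 0.0327413
  π_II·p_II = 0.14 × 0.0229606 = 0.00321449
Normaliser: 0.0327413 + 0.00321449 = 0.0359558
P(State II | x) ≈ 0.089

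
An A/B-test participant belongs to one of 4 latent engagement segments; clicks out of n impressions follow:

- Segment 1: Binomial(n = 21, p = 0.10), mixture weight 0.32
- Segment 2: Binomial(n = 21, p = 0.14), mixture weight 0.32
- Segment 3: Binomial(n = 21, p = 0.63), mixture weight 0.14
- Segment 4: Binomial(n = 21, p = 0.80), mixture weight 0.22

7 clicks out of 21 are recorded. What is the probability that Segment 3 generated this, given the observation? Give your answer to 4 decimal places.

Posterior ∝ prior × likelihood, so P(k | x) ∝ w_k f_k(x); normalise over all components.
Evaluate each component's likelihood at the observed value:
  L_1 = 0.00266011
  L_2 = 0.0148381
  L_3 = 0.00412775
  L_4 = 3.99535e-06
Weight by the priors:
  w_1·L_1 = 0.32 × 0.00266011 = 0.000851236
  w_2·L_2 = 0.32 × 0.0148381 = 0.00474821
  w_3·L_3 = 0.14 × 0.00412775 = 0.000577884
  w_4·L_4 = 0.22 × 3.99535e-06 = 8.78977e-07
Denominator: 0.000851236 + 0.00474821 + 0.000577884 + 8.78977e-07 = 0.00617821
P(Segment 3 | data) ≈ 0.0935

0.0935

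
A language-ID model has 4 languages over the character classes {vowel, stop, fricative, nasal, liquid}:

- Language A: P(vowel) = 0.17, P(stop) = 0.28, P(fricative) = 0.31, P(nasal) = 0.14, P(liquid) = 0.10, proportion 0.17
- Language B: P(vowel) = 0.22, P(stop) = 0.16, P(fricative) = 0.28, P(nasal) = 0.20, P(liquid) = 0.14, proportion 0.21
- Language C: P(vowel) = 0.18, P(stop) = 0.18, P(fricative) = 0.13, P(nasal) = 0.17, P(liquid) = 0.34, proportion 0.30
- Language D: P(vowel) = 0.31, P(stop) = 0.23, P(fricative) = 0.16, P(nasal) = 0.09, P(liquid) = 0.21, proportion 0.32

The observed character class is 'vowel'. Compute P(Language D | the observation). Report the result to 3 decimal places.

0.435

By Bayes' theorem, P(k | x) = π_k f_k(x) / Σ_j π_j f_j(x).
Categorical probabilities:
  f_A = P(vowel | comp) = 0.17
  f_B = P(vowel | comp) = 0.22
  f_C = P(vowel | comp) = 0.18
  f_D = P(vowel | comp) = 0.31
Weight by the priors:
  π_A·f_A = 0.17 × 0.17 = 0.0289
  π_B·f_B = 0.21 × 0.22 = 0.0462
  π_C·f_C = 0.30 × 0.18 = 0.054
  π_D·f_D = 0.32 × 0.31 = 0.0992
Marginal: 0.0289 + 0.0462 + 0.054 + 0.0992 = 0.2283
P(Language D | the observation) ≈ 0.435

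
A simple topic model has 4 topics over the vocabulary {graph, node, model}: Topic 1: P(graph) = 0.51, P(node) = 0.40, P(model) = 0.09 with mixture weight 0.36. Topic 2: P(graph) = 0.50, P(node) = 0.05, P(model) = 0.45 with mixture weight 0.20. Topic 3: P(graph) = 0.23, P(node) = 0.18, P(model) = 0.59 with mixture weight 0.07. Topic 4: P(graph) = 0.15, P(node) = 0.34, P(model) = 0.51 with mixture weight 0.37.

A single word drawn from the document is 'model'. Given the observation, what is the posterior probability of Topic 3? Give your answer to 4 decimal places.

0.1172

The responsibility of component k is w_k f_k(x) divided by Σ_j w_j f_j(x).
Evaluate each component's likelihood at the observed value:
  L_1 = P(model | comp) = 0.09
  L_2 = P(model | comp) = 0.45
  L_3 = P(model | comp) = 0.59
  L_4 = P(model | comp) = 0.51
Weight by the priors:
  w_1·L_1 = 0.36 × 0.09 = 0.0324
  w_2·L_2 = 0.20 × 0.45 = 0.09
  w_3·L_3 = 0.07 × 0.59 = 0.0413
  w_4·L_4 = 0.37 × 0.51 = 0.1887
Sum: 0.0324 + 0.09 + 0.0413 + 0.1887 = 0.3524
P(Topic 3 | 'model') = 0.0413 / 0.3524 ≈ 0.1172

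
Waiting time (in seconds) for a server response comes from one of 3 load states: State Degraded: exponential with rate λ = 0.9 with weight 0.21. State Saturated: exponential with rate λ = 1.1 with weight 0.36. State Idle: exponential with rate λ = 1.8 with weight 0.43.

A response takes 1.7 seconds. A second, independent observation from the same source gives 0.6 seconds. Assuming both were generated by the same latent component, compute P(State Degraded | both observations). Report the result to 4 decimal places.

Posterior ∝ prior × likelihood, so P(k | x) ∝ w_k f_k(x); normalise over all components.
Since both observations come from the same component, the likelihood for component k is f_k(x₁)·f_k(x₂).
  L_Degraded = [0.194882] × [0.524473] = 0.10221
  L_Saturated = [0.169536] × [0.568536] = 0.0963874
  L_Idle = [0.0843979] × [0.611272] = 0.05159
Unnormalised posteriors:
  w_Degraded·L_Degraded = 0.21 × 0.10221 = 0.0214642
  w_Saturated·L_Saturated = 0.36 × 0.0963874 = 0.0346995
  w_Idle·L_Idle = 0.43 × 0.05159 = 0.0221837
Marginal: 0.0214642 + 0.0346995 + 0.0221837 = 0.0783474
P(State Degraded | data) = 0.0214642 / 0.0783474 ≈ 0.2740

0.2740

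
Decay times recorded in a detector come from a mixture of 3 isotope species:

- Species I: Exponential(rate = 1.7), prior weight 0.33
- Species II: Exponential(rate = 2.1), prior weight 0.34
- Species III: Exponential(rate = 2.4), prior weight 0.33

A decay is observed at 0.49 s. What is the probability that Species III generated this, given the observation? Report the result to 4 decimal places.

By Bayes' theorem, P(k | x) = w_k f_k(x) / Σ_j w_j f_j(x).
Exponential densities:
  p_I = 1.7·e^(−1.7·0.49) = 1.7·e^(−0.8330) = 0.739063
  p_II = 2.1·e^(−2.1·0.49) = 2.1·e^(−1.0290) = 0.750465
  p_III = 2.4·e^(−2.4·0.49) = 2.4·e^(−1.1760) = 0.740425
Unnormalised posteriors:
  w_I·p_I = 0.33 × 0.739063 = 0.243891
  w_II·p_II = 0.34 × 0.750465 = 0.255158
  w_III·p_III = 0.33 × 0.740425 = 0.24434
Sum: 0.243891 + 0.255158 + 0.24434 = 0.743389
P(Species III | 0.49 s) ≈ 0.3287

0.3287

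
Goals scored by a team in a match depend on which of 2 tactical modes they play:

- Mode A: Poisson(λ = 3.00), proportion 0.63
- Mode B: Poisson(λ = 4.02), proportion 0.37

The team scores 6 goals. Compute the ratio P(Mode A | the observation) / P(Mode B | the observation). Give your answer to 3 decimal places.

0.816

The posterior odds equal the prior odds times the likelihood ratio: (P(Z=i)/P(Z=j))·(f_i(x)/f_j(x)).
Component likelihoods at x = 6 goals:
  p_A = e^(−3.00)·3.00^6/6! = 0.0504094
  p_B = e^(−4.02)·4.02^6/6! = 0.105235
Odds = (0.63/0.37) × (0.0504094/0.105235) = 1.7027 × 0.479018 ≈ 0.816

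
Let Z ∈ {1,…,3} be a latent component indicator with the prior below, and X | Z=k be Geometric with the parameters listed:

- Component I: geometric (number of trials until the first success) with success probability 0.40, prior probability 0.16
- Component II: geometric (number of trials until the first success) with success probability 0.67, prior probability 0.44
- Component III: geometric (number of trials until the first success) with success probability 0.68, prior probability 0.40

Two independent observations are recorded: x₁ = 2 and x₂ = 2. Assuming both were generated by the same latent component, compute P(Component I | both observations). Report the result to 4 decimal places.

0.1856

Posterior ∝ prior × likelihood, so P(k | x) ∝ π_k f_k(x); normalise over all components.
Since both observations come from the same component, the likelihood for component k is f_k(x₁)·f_k(x₂).
  L_I = [0.24] × [0.24] = 0.0576
  L_II = [0.2211] × [0.2211] = 0.0488852
  L_III = [0.2176] × [0.2176] = 0.0473498
Unnormalised posteriors:
  π_I·L_I = 0.16 × 0.0576 = 0.009216
  π_II·L_II = 0.44 × 0.0488852 = 0.0215095
  π_III·L_III = 0.40 × 0.0473498 = 0.0189399
Marginal: 0.009216 + 0.0215095 + 0.0189399 = 0.0496654
P(Component I | x₁, x₂) ≈ 0.1856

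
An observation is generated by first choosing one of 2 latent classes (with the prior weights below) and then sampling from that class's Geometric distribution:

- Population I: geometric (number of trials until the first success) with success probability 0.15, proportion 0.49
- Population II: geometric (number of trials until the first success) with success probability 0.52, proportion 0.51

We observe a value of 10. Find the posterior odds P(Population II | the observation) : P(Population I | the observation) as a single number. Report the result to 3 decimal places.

The posterior odds equal the prior odds times the likelihood ratio: (π_i/π_j)·(f_i(x)/f_j(x)).
Component likelihoods at x = 10:
  p_I = 0.15·(1−0.15)^9 = 0.15·0.231617 = 0.0347425
  p_II = 0.52·(1−0.52)^9 = 0.52·0.00135261 = 0.000703355
0.000358711 / 0.0170238 ≈ 0.021

0.021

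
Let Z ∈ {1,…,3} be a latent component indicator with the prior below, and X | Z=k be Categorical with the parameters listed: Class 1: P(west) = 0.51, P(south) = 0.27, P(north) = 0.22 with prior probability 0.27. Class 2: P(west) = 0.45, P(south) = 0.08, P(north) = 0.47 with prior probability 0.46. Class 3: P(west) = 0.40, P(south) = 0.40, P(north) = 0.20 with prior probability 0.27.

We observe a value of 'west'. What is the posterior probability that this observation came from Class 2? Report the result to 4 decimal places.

0.4573

Posterior ∝ prior × likelihood, so P(k | x) ∝ π_k f_k(x); normalise over all components.
Evaluate each component's likelihood at the observed value:
  p_1 = 0.51
  p_2 = 0.45
  p_3 = 0.4
Multiply by the mixture weights:
  π_1·p_1 = 0.27 × 0.51 = 0.1377
  π_2·p_2 = 0.46 × 0.45 = 0.207
  π_3·p_3 = 0.27 × 0.4 = 0.108
Normaliser: 0.1377 + 0.207 + 0.108 = 0.4527
Responsibility of Class 2: 0.207 / 0.4527 ≈ 0.4573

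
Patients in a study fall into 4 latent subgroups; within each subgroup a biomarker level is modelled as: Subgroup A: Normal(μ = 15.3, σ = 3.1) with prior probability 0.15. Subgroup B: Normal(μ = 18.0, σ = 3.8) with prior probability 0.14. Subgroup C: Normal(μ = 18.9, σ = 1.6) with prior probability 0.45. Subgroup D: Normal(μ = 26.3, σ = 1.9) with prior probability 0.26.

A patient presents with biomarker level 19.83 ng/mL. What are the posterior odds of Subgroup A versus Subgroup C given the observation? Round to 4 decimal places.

0.0700

Posterior odds = (π_i f_i(x)) / (π_j f_j(x)); the normalising sum cancels.
Component likelihoods at x = 19.83 ng/mL:
  f_A = 0.0442444
  f_B = 0.0934902
  f_C = 0.210585
  f_D = 0.000637025
0.00663667 / 0.0947631 ≈ 0.0700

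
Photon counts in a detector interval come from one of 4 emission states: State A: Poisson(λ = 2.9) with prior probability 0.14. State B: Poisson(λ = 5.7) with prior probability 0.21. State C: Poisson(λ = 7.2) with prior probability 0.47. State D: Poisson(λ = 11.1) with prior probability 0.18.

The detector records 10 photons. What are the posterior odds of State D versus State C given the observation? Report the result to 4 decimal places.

0.5879

The posterior odds equal the prior odds times the likelihood ratio: (w_i/w_j)·(f_i(x)/f_j(x)).
Component likelihoods at x = 10 photons:
  L_A = 0.000637915
  L_B = 0.0333816
  L_C = 0.0770268
  L_D = 0.118249
0.0212848 / 0.0362026 ≈ 0.5879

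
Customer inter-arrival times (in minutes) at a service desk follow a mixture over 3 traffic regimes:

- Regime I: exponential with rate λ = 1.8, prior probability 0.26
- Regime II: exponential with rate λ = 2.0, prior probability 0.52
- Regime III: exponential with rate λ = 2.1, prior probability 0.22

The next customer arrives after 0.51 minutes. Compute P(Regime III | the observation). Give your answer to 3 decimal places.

Apply Bayes' rule: the posterior for each component is proportional to its prior times its likelihood at x.
Exponential densities:
  p_I = 1.8·e^(−1.8·0.51) = 1.8·e^(−0.9180) = 0.71877
  p_II = 2.0·e^(−2.0·0.51) = 2.0·e^(−1.0200) = 0.72119
  p_III = 2.1·e^(−2.1·0.51) = 2.1·e^(−1.0710) = 0.719598
Weight by the priors:
  π_I·p_I = 0.26 × 0.71877 = 0.18688
  π_II·p_II = 0.52 × 0.72119 = 0.375019
  π_III·p_III = 0.22 × 0.719598 = 0.158312
Marginal: 0.18688 + 0.375019 + 0.158312 = 0.720211
So the posterior for Regime III is 0.158312 / 0.720211 ≈ 0.220.

0.220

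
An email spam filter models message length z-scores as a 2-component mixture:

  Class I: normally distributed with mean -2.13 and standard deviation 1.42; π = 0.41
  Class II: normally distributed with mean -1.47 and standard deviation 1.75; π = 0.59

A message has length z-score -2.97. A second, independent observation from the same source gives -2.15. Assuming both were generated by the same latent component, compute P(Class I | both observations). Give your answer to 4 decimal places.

0.5797

The responsibility of component k is w_k f_k(x) divided by Σ_j w_j f_j(x).
Since both observations come from the same component, the likelihood for component k is f_k(x₁)·f_k(x₂).
  f_I = [(1/(1.42·√(2π)))·exp(−(-2.97−-2.13)²/(2·1.42²)) = 0.280945·exp(-0.17497) = 0.23585] × [0.280917] = 0.0662543
  f_II = [(1/(1.75·√(2π)))·exp(−(-2.97−-1.47)²/(2·1.75²)) = 0.227967·exp(-0.36735) = 0.157883] × [0.21139] = 0.033375
Unnormalised posteriors:
  w_I·f_I = 0.41 × 0.0662543 = 0.0271643
  w_II·f_II = 0.59 × 0.033375 = 0.0196912
Evidence: 0.0271643 + 0.0196912 = 0.0468555
Responsibility of Class I: 0.0271643 / 0.0468555 ≈ 0.5797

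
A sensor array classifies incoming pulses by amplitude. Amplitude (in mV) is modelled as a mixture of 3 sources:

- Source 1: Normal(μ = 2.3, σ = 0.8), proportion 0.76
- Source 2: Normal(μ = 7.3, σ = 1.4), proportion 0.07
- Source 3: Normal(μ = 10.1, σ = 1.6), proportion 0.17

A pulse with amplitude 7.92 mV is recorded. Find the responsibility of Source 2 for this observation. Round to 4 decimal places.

0.5191

Apply Bayes' rule: the posterior for each component is proportional to its prior times its likelihood at x.
Component likelihoods at x = 7.92 mV:
  L_1 = (1/(0.8·√(2π)))·exp(−(7.92−2.3)²/(2·0.8²)) = 0.498678·exp(-24.67531) = 9.58226e-12
  L_2 = (1/(1.4·√(2π)))·exp(−(7.92−7.3)²/(2·1.4²)) = 0.284959·exp(-0.09806) = 0.258342
  L_3 = (1/(1.6·√(2π)))·exp(−(7.92−10.1)²/(2·1.6²)) = 0.249339·exp(-0.92820) = 0.0985545
Prior × likelihood for each component:
  π_1·L_1 = 0.76 × 9.58226e-12 = 7.28252e-12
  π_2·L_2 = 0.07 × 0.258342 = 0.0180839
  π_3·L_3 = 0.17 × 0.0985545 = 0.0167543
Normaliser: 7.28252e-12 + 0.0180839 + 0.0167543 = 0.0348382
P(Source 2 | data) = 0.0180839 / 0.0348382 ≈ 0.5191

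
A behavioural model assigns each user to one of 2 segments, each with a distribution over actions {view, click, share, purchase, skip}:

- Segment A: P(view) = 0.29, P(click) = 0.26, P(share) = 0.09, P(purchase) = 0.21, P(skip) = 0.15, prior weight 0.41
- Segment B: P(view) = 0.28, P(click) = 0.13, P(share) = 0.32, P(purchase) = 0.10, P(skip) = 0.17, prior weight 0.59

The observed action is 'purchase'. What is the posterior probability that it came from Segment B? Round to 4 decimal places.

Posterior ∝ prior × likelihood, so P(k | x) ∝ π_k f_k(x); normalise over all components.
Evaluate each component's likelihood at the observed value:
  L_A = P(purchase | comp) = 0.21
  L_B = P(purchase | comp) = 0.10
Prior × likelihood for each component:
  π_A·L_A = 0.41 × 0.21 = 0.0861
  π_B·L_B = 0.59 × 0.1 = 0.059
Evidence: 0.0861 + 0.059 = 0.1451
P(Segment B | data) = 0.059 / 0.1451 ≈ 0.4066

0.4066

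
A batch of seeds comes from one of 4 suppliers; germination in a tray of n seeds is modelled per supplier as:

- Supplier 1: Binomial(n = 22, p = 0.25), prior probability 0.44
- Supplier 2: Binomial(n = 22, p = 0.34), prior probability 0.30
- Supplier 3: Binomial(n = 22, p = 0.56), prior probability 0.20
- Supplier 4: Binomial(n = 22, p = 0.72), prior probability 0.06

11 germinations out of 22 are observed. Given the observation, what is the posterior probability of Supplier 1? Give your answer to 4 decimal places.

P(component k | x) = π_k·f_k(x) / marginal(x), where marginal(x) = Σ_j π_j·f_j(x).
Component likelihoods at x = 11 germinations out of 22:
  p_1 = C(22,11)·0.25^11·0.75^11 = 705432·2.38419e-07·0.0422351 = 0.00710345
  p_2 = C(22,11)·0.34^11·0.66^11 = 705432·7.01888e-06·0.010351 = 0.0512515
  p_3 = C(22,11)·0.56^11·0.44^11 = 705432·0.00169851·0.000119668 = 0.143385
  p_4 = C(22,11)·0.72^11·0.28^11 = 705432·0.0269561·8.29351e-07 = 0.0157707
Multiply by the mixture weights:
  π_1·p_1 = 0.44 × 0.00710345 = 0.00312552
  π_2·p_2 = 0.30 × 0.0512515 = 0.0153754
  π_3·p_3 = 0.20 × 0.143385 = 0.0286769
  π_4·p_4 = 0.06 × 0.0157707 = 0.000946242
Denominator: 0.00312552 + 0.0153754 + 0.0286769 + 0.000946242 = 0.0481242
So the posterior for Supplier 1 is 0.00312552 / 0.0481242 ≈ 0.0649.

0.0649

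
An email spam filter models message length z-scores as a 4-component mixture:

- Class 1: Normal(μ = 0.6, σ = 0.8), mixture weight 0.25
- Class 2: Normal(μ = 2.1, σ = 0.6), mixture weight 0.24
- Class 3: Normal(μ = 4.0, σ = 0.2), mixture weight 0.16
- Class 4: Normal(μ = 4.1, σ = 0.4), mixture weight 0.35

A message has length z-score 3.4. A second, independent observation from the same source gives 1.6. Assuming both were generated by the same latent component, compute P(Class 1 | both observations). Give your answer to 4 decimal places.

The responsibility of component k is w_k f_k(x) divided by Σ_j w_j f_j(x).
Since both observations come from the same component, the likelihood for component k is f_k(x₁)·f_k(x₂).
  p_1 = [(1/(0.8·√(2π)))·exp(−(3.4−0.6)²/(2·0.8²)) = 0.498678·exp(-6.12500) = 0.00109085] × [0.228311] = 0.000249054
  p_2 = [(1/(0.6·√(2π)))·exp(−(3.4−2.1)²/(2·0.6²)) = 0.664904·exp(-2.34722) = 0.0635877] × [0.469853] = 0.0298769
  p_3 = [(1/(0.2·√(2π)))·exp(−(3.4−4.0)²/(2·0.2²)) = 1.994711·exp(-4.50000) = 0.0221592] × [1.07319e-31] = 2.37811e-33
  p_4 = [(1/(0.4·√(2π)))·exp(−(3.4−4.1)²/(2·0.4²)) = 0.997356·exp(-1.53125) = 0.215693] × [3.285e-09] = 7.08553e-10
Multiply by the mixture weights:
  w_1·p_1 = 0.25 × 0.000249054 = 6.22636e-05
  w_2·p_2 = 0.24 × 0.0298769 = 0.00717045
  w_3·p_3 = 0.16 × 2.37811e-33 = 3.80498e-34
  w_4·p_4 = 0.35 × 7.08553e-10 = 2.47994e-10
Sum: 6.22636e-05 + 0.00717045 + 3.80498e-34 + 2.47994e-10 = 0.00723272
P(Class 1 | x) = 6.22636e-05 / 0.00723272 ≈ 0.0086

0.0086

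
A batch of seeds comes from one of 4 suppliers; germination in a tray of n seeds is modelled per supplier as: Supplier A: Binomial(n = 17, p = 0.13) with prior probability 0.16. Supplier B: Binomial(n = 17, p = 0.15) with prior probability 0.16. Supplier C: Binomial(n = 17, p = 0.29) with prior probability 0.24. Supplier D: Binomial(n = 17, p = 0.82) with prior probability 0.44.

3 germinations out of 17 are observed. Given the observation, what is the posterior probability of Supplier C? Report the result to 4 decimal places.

0.3145

Posterior ∝ prior × likelihood, so P(k | x) ∝ w_k f_k(x); normalise over all components.
Component likelihoods at x = 3 germinations out of 17:
  p_A = C(17,3)·0.13^3·0.87^14 = 680·0.002197·0.142321 = 0.212622
  p_B = C(17,3)·0.15^3·0.85^14 = 680·0.003375·0.10277 = 0.235856
  p_C = C(17,3)·0.29^3·0.71^14 = 680·0.024389·0.00827212 = 0.137189
  p_D = C(17,3)·0.82^3·0.18^14 = 680·0.551368·3.74813e-11 = 1.40529e-08
Weight by the priors:
  w_A·p_A = 0.16 × 0.212622 = 0.0340195
  w_B·p_B = 0.16 × 0.235856 = 0.037737
  w_C·p_C = 0.24 × 0.137189 = 0.0329254
  w_D·p_D = 0.44 × 1.40529e-08 = 6.18327e-09
Marginal: 0.0340195 + 0.037737 + 0.0329254 + 6.18327e-09 = 0.104682
So the posterior for Supplier C is 0.0329254 / 0.104682 ≈ 0.3145.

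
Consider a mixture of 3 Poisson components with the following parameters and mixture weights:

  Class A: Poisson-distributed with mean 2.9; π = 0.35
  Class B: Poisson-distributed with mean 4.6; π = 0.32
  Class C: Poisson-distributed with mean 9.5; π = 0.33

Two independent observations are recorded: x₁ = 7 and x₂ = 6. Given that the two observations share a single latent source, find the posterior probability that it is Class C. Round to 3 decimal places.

0.397

By Bayes' theorem, P(k | x) = P(Z=k) f_k(x) / Σ_j P(Z=j) f_j(x).
Since both observations come from the same component, the likelihood for component k is f_k(x₁)·f_k(x₂).
  p_A = [0.0188322] × [0.0454571] = 0.000856058
  p_B = [0.08692] × [0.13227] = 0.0114969
  p_C = [0.103714] × [0.0764208] = 0.0079259
Multiply by the mixture weights:
  P(Z=A)·p_A = 0.35 × 0.000856058 = 0.00029962
  P(Z=B)·p_B = 0.32 × 0.0114969 = 0.003679
  P(Z=C)·p_C = 0.33 × 0.0079259 = 0.00261555
Sum: 0.00029962 + 0.003679 + 0.00261555 = 0.00659417
So the posterior for Class C is 0.00261555 / 0.00659417 ≈ 0.397.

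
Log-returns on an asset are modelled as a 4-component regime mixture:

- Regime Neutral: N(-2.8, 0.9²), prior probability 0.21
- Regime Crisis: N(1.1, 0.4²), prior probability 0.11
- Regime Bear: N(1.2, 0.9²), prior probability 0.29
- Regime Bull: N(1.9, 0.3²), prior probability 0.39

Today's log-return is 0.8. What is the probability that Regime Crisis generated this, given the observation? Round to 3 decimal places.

0.414

The responsibility of component k is P(Z=k) f_k(x) divided by Σ_j P(Z=j) f_j(x).
Normal densities:
  f_Neutral = 0.0001487
  f_Crisis = 0.752844
  f_Bear = 0.401582
  f_Bull = 0.0016009
Weight by the priors:
  P(Z=Neutral)·f_Neutral = 0.21 × 0.0001487 = 3.12271e-05
  P(Z=Crisis)·f_Crisis = 0.11 × 0.752844 = 0.0828128
  P(Z=Bear)·f_Bear = 0.29 × 0.401582 = 0.116459
  P(Z=Bull)·f_Bull = 0.39 × 0.0016009 = 0.000624352
Sum: 3.12271e-05 + 0.0828128 + 0.116459 + 0.000624352 = 0.199927
P(Regime Crisis | data) ≈ 0.414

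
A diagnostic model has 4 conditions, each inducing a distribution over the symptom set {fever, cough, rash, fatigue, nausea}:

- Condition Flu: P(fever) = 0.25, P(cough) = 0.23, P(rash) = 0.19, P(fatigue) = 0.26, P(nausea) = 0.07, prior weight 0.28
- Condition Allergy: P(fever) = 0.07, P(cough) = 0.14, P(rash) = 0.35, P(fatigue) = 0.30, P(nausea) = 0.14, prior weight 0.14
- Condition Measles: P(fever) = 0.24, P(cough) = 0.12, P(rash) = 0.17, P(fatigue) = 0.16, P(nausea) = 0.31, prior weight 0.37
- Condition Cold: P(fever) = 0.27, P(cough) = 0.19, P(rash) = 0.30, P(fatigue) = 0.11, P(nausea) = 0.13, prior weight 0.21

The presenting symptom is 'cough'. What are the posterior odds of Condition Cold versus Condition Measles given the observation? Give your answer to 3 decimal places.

0.899

Posterior odds = (π_i f_i(x)) / (π_j f_j(x)); the normalising sum cancels.
Component likelihoods at x = 'cough':
  f_Flu = 0.23
  f_Allergy = 0.14
  f_Measles = 0.12
  f_Cold = 0.19
Odds = (0.21/0.37) × (0.19/0.12) = 0.567568 × 1.58333 ≈ 0.899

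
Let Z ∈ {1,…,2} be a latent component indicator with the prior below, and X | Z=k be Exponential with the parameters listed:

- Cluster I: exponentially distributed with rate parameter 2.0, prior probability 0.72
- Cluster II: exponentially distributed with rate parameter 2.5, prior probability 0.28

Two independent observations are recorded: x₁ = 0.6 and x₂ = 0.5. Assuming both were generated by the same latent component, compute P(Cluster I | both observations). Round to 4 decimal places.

Posterior ∝ prior × likelihood, so P(k | x) ∝ π_k f_k(x); normalise over all components.
Since both observations come from the same component, the likelihood for component k is f_k(x₁)·f_k(x₂).
  L_I = [2.0·e^(−2.0·0.6) = 2.0·e^(−1.2000) = 0.602388] × [0.735759] = 0.443213
  L_II = [2.5·e^(−2.5·0.6) = 2.5·e^(−1.5000) = 0.557825] × [0.716262] = 0.399549
Weight by the priors:
  π_I·L_I = 0.72 × 0.443213 = 0.319113
  π_II·L_II = 0.28 × 0.399549 = 0.111874
Denominator: 0.319113 + 0.111874 = 0.430987
Responsibility of Cluster I: 0.319113 / 0.430987 ≈ 0.7404

0.7404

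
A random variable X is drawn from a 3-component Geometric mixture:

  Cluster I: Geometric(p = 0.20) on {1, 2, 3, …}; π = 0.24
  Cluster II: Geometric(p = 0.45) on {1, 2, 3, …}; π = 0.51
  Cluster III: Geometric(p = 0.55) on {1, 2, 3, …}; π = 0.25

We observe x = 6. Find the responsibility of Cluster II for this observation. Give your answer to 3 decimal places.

0.387

The responsibility of component k is P(Z=k) f_k(x) divided by Σ_j P(Z=j) f_j(x).
Geometric probabilities:
  f_I = 0.20·(1−0.20)^5 = 0.20·0.32768 = 0.065536
  f_II = 0.45·(1−0.45)^5 = 0.45·0.0503284 = 0.0226478
  f_III = 0.55·(1−0.55)^5 = 0.55·0.0184528 = 0.010149
Unnormalised posteriors:
  P(Z=I)·f_I = 0.24 × 0.065536 = 0.0157286
  P(Z=II)·f_II = 0.51 × 0.0226478 = 0.0115504
  P(Z=III)·f_III = 0.25 × 0.010149 = 0.00253726
Denominator: 0.0157286 + 0.0115504 + 0.00253726 = 0.0298163
P(Cluster II | data) = 0.0115504 / 0.0298163 ≈ 0.387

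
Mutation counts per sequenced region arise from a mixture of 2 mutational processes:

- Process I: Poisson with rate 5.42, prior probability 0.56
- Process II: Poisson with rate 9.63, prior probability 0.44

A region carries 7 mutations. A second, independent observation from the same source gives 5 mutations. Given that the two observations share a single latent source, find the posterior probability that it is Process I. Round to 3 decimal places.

0.854

Posterior ∝ prior × likelihood, so P(k | x) ∝ w_k f_k(x); normalise over all components.
Since both observations come from the same component, the likelihood for component k is f_k(x₁)·f_k(x₂).
  f_I = [0.120695] × [0.17256] = 0.020827
  f_II = [0.100161] × [0.0453622] = 0.00454351
Multiply by the mixture weights:
  w_I·f_I = 0.56 × 0.020827 = 0.0116631
  w_II·f_II = 0.44 × 0.00454351 = 0.00199915
Marginal: 0.0116631 + 0.00199915 = 0.0136623
P(Process I | x₁, x₂) = 0.0116631 / 0.0136623 ≈ 0.854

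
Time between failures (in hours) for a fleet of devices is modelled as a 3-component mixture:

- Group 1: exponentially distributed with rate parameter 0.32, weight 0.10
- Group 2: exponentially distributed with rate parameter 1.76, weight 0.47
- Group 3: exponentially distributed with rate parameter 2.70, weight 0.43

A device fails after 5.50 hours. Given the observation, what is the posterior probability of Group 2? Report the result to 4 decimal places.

0.0093

The responsibility of component k is π_k f_k(x) divided by Σ_j π_j f_j(x).
Component likelihoods at x = 5.50 hours:
  L_1 = 0.0550544
  L_2 = 0.000110038
  L_3 = 9.59601e-07
Multiply by the mixture weights:
  π_1·L_1 = 0.10 × 0.0550544 = 0.00550544
  π_2·L_2 = 0.47 × 0.000110038 = 5.17178e-05
  π_3·L_3 = 0.43 × 9.59601e-07 = 4.12628e-07
Denominator: 0.00550544 + 5.17178e-05 + 4.12628e-07 = 0.00555757
P(Group 2 | data) ≈ 0.0093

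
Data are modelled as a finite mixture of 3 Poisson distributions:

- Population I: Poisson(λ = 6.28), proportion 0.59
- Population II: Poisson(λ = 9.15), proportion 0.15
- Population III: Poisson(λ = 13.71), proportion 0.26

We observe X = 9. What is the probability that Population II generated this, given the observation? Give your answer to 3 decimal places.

0.248

Posterior ∝ prior × likelihood, so P(k | x) ∝ π_k f_k(x); normalise over all components.
Component likelihoods at x = 9:
  L_I = e^(−6.28)·6.28^9/9! = 0.078434
  L_II = e^(−9.15)·9.15^9/9! = 0.131593
  L_III = e^(−13.71)·13.71^9/9! = 0.0524079
Prior × likelihood for each component:
  π_I·L_I = 0.59 × 0.078434 = 0.0462761
  π_II·L_II = 0.15 × 0.131593 = 0.0197389
  π_III·L_III = 0.26 × 0.0524079 = 0.0136261
Normaliser: 0.0462761 + 0.0197389 + 0.0136261 = 0.079641
Responsibility of Population II: 0.0197389 / 0.079641 ≈ 0.248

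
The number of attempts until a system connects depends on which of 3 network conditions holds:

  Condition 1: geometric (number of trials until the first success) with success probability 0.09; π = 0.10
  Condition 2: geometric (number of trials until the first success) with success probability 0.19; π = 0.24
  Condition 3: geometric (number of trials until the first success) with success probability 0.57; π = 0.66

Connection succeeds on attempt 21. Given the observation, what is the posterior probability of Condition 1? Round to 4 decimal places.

By Bayes' theorem, P(k | x) = w_k f_k(x) / Σ_j w_j f_j(x).
Evaluate each component's likelihood at the observed value:
  f_1 = 0.013648
  f_2 = 0.00280837
  f_3 = 2.66222e-08
Weight by the priors:
  w_1·f_1 = 0.10 × 0.013648 = 0.0013648
  w_2·f_2 = 0.24 × 0.00280837 = 0.000674008
  w_3·f_3 = 0.66 × 2.66222e-08 = 1.75707e-08
Sum: 0.0013648 + 0.000674008 + 1.75707e-08 = 0.00203883
P(Condition 1 | x) ≈ 0.6694

0.6694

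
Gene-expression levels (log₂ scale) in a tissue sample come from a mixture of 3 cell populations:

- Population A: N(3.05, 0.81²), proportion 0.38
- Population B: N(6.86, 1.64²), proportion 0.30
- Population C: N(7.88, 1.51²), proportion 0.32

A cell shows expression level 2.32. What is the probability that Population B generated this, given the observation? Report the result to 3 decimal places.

0.013

Apply Bayes' rule: the posterior for each component is proportional to its prior times its likelihood at x.
Component likelihoods at x = 2.32:
  f_A = (1/(0.81·√(2π)))·exp(−(2.32−3.05)²/(2·0.81²)) = 0.492521·exp(-0.40611) = 0.328135
  f_B = (1/(1.64·√(2π)))·exp(−(2.32−6.86)²/(2·1.64²)) = 0.243257·exp(-3.83172) = 0.00527194
  f_C = (1/(1.51·√(2π)))·exp(−(2.32−7.88)²/(2·1.51²)) = 0.264200·exp(-6.77900) = 0.000300504
Unnormalised posteriors:
  π_A·f_A = 0.38 × 0.328135 = 0.124691
  π_B·f_B = 0.30 × 0.00527194 = 0.00158158
  π_C·f_C = 0.32 × 0.000300504 = 9.61613e-05
Marginal: 0.124691 + 0.00158158 + 9.61613e-05 = 0.126369
So the posterior for Population B is 0.00158158 / 0.126369 ≈ 0.013.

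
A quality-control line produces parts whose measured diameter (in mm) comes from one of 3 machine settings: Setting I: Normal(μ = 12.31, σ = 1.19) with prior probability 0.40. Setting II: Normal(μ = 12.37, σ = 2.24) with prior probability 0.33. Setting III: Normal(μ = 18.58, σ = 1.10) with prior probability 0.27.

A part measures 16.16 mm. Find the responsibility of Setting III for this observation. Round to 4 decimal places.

0.3710

Posterior ∝ prior × likelihood, so P(k | x) ∝ w_k f_k(x); normalise over all components.
Component likelihoods at x = 16.16 mm:
  f_I = 0.00178836
  f_II = 0.0425623
  f_III = 0.0322496
Weight by the priors:
  w_I·f_I = 0.40 × 0.00178836 = 0.000715344
  w_II·f_II = 0.33 × 0.0425623 = 0.0140456
  w_III·f_III = 0.27 × 0.0322496 = 0.0087074
Sum: 0.000715344 + 0.0140456 + 0.0087074 = 0.0234683
Responsibility of Setting III: 0.0087074 / 0.0234683 ≈ 0.3710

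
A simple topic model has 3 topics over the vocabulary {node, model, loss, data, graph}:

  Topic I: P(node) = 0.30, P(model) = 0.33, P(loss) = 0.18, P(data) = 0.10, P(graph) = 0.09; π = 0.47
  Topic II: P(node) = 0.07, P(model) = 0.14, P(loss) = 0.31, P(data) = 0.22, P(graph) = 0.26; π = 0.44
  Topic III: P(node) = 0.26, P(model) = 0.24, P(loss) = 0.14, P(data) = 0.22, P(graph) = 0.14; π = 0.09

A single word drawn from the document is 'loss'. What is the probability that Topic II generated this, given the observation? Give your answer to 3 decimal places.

The responsibility of component k is π_k f_k(x) divided by Σ_j π_j f_j(x).
Evaluate each component's likelihood at the observed value:
  p_I = P(loss | comp) = 0.18
  p_II = P(loss | comp) = 0.31
  p_III = P(loss | comp) = 0.14
Unnormalised posteriors:
  π_I·p_I = 0.47 × 0.18 = 0.0846
  π_II·p_II = 0.44 × 0.31 = 0.1364
  π_III·p_III = 0.09 × 0.14 = 0.0126
Marginal: 0.0846 + 0.1364 + 0.0126 = 0.2336
P(Topic II | 'loss') = 0.1364 / 0.2336 ≈ 0.584

0.584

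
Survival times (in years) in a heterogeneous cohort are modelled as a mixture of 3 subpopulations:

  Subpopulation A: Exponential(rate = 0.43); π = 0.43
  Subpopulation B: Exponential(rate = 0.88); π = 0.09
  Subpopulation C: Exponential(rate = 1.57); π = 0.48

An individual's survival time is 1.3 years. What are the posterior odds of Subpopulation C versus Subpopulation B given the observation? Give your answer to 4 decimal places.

3.8802

Since P(k|x) ∝ π_k f_k(x), the posterior odds are π_i f_i(x) / (π_j f_j(x)).
Exponential densities:
  f_A = 0.245866
  f_B = 0.280317
  f_C = 0.203941
0.0978917 / 0.0252286 ≈ 3.8802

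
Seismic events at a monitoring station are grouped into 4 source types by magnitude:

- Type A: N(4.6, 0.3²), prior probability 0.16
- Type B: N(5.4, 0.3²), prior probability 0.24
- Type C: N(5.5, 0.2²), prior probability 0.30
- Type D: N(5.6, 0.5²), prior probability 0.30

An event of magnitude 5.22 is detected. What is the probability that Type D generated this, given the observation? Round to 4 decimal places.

The responsibility of component k is π_k f_k(x) divided by Σ_j π_j f_j(x).
Evaluate each component's likelihood at the observed value:
  p_A = (1/(0.3·√(2π)))·exp(−(5.22−4.6)²/(2·0.3²)) = 1.329808·exp(-2.13556) = 0.157155
  p_B = (1/(0.3·√(2π)))·exp(−(5.22−5.4)²/(2·0.3²)) = 1.329808·exp(-0.18000) = 1.11075
  p_C = (1/(0.2·√(2π)))·exp(−(5.22−5.5)²/(2·0.2²)) = 1.994711·exp(-0.98000) = 0.748637
  p_D = (1/(0.5·√(2π)))·exp(−(5.22−5.6)²/(2·0.5²)) = 0.797885·exp(-0.28880) = 0.597745
Unnormalised posteriors:
  π_A·p_A = 0.16 × 0.157155 = 0.0251448
  π_B·p_B = 0.24 × 1.11075 = 0.26658
  π_C·p_C = 0.30 × 0.748637 = 0.224591
  π_D·p_D = 0.30 × 0.597745 = 0.179323
Sum: 0.0251448 + 0.26658 + 0.224591 + 0.179323 = 0.695639
Responsibility of Type D: 0.179323 / 0.695639 ≈ 0.2578

0.2578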